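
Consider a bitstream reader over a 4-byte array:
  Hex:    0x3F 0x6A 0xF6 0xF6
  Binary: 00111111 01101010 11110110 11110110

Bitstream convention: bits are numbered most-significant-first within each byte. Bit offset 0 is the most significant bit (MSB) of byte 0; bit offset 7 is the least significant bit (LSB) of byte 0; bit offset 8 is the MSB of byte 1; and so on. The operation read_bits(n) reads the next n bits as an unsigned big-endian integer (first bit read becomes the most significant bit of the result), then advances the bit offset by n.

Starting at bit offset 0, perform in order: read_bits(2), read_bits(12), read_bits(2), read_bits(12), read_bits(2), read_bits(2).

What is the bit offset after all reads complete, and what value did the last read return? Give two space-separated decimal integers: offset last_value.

Answer: 32 2

Derivation:
Read 1: bits[0:2] width=2 -> value=0 (bin 00); offset now 2 = byte 0 bit 2; 30 bits remain
Read 2: bits[2:14] width=12 -> value=4058 (bin 111111011010); offset now 14 = byte 1 bit 6; 18 bits remain
Read 3: bits[14:16] width=2 -> value=2 (bin 10); offset now 16 = byte 2 bit 0; 16 bits remain
Read 4: bits[16:28] width=12 -> value=3951 (bin 111101101111); offset now 28 = byte 3 bit 4; 4 bits remain
Read 5: bits[28:30] width=2 -> value=1 (bin 01); offset now 30 = byte 3 bit 6; 2 bits remain
Read 6: bits[30:32] width=2 -> value=2 (bin 10); offset now 32 = byte 4 bit 0; 0 bits remain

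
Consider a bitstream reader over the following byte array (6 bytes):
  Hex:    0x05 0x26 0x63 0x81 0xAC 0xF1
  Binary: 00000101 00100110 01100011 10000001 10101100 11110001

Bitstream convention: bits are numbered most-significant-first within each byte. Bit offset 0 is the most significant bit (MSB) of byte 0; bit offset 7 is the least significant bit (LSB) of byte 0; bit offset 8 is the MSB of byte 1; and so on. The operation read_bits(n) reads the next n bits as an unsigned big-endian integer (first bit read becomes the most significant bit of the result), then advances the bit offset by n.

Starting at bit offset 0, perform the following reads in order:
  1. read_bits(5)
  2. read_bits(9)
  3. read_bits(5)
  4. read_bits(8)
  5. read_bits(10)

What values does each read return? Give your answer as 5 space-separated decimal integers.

Answer: 0 329 19 28 53

Derivation:
Read 1: bits[0:5] width=5 -> value=0 (bin 00000); offset now 5 = byte 0 bit 5; 43 bits remain
Read 2: bits[5:14] width=9 -> value=329 (bin 101001001); offset now 14 = byte 1 bit 6; 34 bits remain
Read 3: bits[14:19] width=5 -> value=19 (bin 10011); offset now 19 = byte 2 bit 3; 29 bits remain
Read 4: bits[19:27] width=8 -> value=28 (bin 00011100); offset now 27 = byte 3 bit 3; 21 bits remain
Read 5: bits[27:37] width=10 -> value=53 (bin 0000110101); offset now 37 = byte 4 bit 5; 11 bits remain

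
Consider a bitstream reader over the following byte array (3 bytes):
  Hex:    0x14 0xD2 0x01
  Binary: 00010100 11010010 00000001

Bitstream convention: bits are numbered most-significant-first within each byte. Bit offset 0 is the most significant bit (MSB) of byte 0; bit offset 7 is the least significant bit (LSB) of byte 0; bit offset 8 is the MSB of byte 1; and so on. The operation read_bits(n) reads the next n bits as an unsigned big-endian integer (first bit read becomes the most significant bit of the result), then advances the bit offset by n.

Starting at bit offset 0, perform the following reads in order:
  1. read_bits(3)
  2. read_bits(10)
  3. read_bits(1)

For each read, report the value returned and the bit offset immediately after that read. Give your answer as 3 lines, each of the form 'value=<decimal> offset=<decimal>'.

Read 1: bits[0:3] width=3 -> value=0 (bin 000); offset now 3 = byte 0 bit 3; 21 bits remain
Read 2: bits[3:13] width=10 -> value=666 (bin 1010011010); offset now 13 = byte 1 bit 5; 11 bits remain
Read 3: bits[13:14] width=1 -> value=0 (bin 0); offset now 14 = byte 1 bit 6; 10 bits remain

Answer: value=0 offset=3
value=666 offset=13
value=0 offset=14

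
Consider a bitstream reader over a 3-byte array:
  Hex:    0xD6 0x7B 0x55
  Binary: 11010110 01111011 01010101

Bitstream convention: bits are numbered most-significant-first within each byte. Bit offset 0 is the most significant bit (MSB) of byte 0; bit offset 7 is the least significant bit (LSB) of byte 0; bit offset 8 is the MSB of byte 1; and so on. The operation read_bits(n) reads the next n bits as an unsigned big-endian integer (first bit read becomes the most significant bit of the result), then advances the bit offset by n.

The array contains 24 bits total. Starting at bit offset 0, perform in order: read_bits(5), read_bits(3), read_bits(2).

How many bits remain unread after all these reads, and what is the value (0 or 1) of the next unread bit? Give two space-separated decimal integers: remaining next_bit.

Read 1: bits[0:5] width=5 -> value=26 (bin 11010); offset now 5 = byte 0 bit 5; 19 bits remain
Read 2: bits[5:8] width=3 -> value=6 (bin 110); offset now 8 = byte 1 bit 0; 16 bits remain
Read 3: bits[8:10] width=2 -> value=1 (bin 01); offset now 10 = byte 1 bit 2; 14 bits remain

Answer: 14 1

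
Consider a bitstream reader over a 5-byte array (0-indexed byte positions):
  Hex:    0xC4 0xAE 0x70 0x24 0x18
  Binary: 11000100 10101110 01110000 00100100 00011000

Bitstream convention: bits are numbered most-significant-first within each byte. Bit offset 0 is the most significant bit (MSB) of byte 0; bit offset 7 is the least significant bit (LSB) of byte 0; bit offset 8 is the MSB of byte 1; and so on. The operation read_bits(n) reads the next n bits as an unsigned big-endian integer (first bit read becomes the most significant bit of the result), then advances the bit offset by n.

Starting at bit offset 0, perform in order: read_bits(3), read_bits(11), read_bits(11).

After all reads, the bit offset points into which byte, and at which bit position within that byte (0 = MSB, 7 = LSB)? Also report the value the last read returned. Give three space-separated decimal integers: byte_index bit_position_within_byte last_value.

Read 1: bits[0:3] width=3 -> value=6 (bin 110); offset now 3 = byte 0 bit 3; 37 bits remain
Read 2: bits[3:14] width=11 -> value=299 (bin 00100101011); offset now 14 = byte 1 bit 6; 26 bits remain
Read 3: bits[14:25] width=11 -> value=1248 (bin 10011100000); offset now 25 = byte 3 bit 1; 15 bits remain

Answer: 3 1 1248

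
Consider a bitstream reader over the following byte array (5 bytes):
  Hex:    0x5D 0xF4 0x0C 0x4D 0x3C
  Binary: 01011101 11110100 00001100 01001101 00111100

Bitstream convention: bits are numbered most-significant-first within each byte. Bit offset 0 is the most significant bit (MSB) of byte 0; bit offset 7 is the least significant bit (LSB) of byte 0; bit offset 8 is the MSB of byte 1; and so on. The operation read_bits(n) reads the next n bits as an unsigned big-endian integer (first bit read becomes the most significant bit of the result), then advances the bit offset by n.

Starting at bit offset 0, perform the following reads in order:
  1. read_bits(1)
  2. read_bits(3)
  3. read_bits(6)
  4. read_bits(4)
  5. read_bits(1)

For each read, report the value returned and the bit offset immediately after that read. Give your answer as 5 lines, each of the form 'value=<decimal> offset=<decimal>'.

Read 1: bits[0:1] width=1 -> value=0 (bin 0); offset now 1 = byte 0 bit 1; 39 bits remain
Read 2: bits[1:4] width=3 -> value=5 (bin 101); offset now 4 = byte 0 bit 4; 36 bits remain
Read 3: bits[4:10] width=6 -> value=55 (bin 110111); offset now 10 = byte 1 bit 2; 30 bits remain
Read 4: bits[10:14] width=4 -> value=13 (bin 1101); offset now 14 = byte 1 bit 6; 26 bits remain
Read 5: bits[14:15] width=1 -> value=0 (bin 0); offset now 15 = byte 1 bit 7; 25 bits remain

Answer: value=0 offset=1
value=5 offset=4
value=55 offset=10
value=13 offset=14
value=0 offset=15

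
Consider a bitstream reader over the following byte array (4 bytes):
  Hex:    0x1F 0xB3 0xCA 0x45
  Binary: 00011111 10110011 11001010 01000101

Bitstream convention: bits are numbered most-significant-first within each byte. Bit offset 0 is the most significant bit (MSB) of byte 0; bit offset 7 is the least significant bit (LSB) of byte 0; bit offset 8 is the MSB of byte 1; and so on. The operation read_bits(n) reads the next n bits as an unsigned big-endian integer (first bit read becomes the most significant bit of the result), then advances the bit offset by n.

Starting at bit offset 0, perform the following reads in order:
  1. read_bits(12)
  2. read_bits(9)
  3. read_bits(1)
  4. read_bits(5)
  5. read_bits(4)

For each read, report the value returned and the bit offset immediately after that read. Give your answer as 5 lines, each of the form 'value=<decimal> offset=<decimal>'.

Read 1: bits[0:12] width=12 -> value=507 (bin 000111111011); offset now 12 = byte 1 bit 4; 20 bits remain
Read 2: bits[12:21] width=9 -> value=121 (bin 001111001); offset now 21 = byte 2 bit 5; 11 bits remain
Read 3: bits[21:22] width=1 -> value=0 (bin 0); offset now 22 = byte 2 bit 6; 10 bits remain
Read 4: bits[22:27] width=5 -> value=18 (bin 10010); offset now 27 = byte 3 bit 3; 5 bits remain
Read 5: bits[27:31] width=4 -> value=2 (bin 0010); offset now 31 = byte 3 bit 7; 1 bits remain

Answer: value=507 offset=12
value=121 offset=21
value=0 offset=22
value=18 offset=27
value=2 offset=31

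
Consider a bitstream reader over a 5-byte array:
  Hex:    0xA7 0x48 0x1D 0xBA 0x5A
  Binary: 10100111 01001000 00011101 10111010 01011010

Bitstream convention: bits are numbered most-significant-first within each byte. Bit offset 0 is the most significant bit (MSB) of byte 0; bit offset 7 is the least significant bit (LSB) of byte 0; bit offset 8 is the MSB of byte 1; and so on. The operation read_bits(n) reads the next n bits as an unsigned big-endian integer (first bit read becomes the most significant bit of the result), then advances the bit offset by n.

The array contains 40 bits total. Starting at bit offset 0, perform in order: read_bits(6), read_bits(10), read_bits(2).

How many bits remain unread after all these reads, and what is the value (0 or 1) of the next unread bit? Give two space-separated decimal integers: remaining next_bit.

Read 1: bits[0:6] width=6 -> value=41 (bin 101001); offset now 6 = byte 0 bit 6; 34 bits remain
Read 2: bits[6:16] width=10 -> value=840 (bin 1101001000); offset now 16 = byte 2 bit 0; 24 bits remain
Read 3: bits[16:18] width=2 -> value=0 (bin 00); offset now 18 = byte 2 bit 2; 22 bits remain

Answer: 22 0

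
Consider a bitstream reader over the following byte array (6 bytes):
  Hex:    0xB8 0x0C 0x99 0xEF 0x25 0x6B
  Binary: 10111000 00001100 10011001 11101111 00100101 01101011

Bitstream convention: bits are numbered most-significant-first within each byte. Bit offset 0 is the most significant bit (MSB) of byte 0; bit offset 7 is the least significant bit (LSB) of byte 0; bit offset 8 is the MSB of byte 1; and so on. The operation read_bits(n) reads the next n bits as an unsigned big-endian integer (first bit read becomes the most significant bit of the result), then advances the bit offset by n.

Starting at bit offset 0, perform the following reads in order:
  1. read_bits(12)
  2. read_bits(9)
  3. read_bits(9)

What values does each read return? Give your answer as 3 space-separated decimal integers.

Answer: 2944 403 123

Derivation:
Read 1: bits[0:12] width=12 -> value=2944 (bin 101110000000); offset now 12 = byte 1 bit 4; 36 bits remain
Read 2: bits[12:21] width=9 -> value=403 (bin 110010011); offset now 21 = byte 2 bit 5; 27 bits remain
Read 3: bits[21:30] width=9 -> value=123 (bin 001111011); offset now 30 = byte 3 bit 6; 18 bits remain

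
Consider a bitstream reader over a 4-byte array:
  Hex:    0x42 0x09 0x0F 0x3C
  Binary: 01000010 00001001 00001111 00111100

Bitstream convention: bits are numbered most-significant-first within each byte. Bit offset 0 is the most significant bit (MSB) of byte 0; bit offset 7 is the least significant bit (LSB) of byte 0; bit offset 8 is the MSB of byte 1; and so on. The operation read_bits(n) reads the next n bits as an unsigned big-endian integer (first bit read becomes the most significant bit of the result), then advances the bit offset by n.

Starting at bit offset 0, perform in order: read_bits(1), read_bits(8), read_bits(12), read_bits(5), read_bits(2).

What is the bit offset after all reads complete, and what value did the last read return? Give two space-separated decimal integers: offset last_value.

Read 1: bits[0:1] width=1 -> value=0 (bin 0); offset now 1 = byte 0 bit 1; 31 bits remain
Read 2: bits[1:9] width=8 -> value=132 (bin 10000100); offset now 9 = byte 1 bit 1; 23 bits remain
Read 3: bits[9:21] width=12 -> value=289 (bin 000100100001); offset now 21 = byte 2 bit 5; 11 bits remain
Read 4: bits[21:26] width=5 -> value=28 (bin 11100); offset now 26 = byte 3 bit 2; 6 bits remain
Read 5: bits[26:28] width=2 -> value=3 (bin 11); offset now 28 = byte 3 bit 4; 4 bits remain

Answer: 28 3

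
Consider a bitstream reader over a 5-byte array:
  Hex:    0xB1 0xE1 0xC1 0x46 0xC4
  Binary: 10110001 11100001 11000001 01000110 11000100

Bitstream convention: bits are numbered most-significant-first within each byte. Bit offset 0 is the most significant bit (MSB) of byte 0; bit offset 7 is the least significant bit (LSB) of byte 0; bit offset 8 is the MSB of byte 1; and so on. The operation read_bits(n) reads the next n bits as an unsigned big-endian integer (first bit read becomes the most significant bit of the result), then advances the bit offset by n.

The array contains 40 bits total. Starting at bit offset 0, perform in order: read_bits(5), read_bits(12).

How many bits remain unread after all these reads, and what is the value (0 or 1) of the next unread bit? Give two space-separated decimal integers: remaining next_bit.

Read 1: bits[0:5] width=5 -> value=22 (bin 10110); offset now 5 = byte 0 bit 5; 35 bits remain
Read 2: bits[5:17] width=12 -> value=963 (bin 001111000011); offset now 17 = byte 2 bit 1; 23 bits remain

Answer: 23 1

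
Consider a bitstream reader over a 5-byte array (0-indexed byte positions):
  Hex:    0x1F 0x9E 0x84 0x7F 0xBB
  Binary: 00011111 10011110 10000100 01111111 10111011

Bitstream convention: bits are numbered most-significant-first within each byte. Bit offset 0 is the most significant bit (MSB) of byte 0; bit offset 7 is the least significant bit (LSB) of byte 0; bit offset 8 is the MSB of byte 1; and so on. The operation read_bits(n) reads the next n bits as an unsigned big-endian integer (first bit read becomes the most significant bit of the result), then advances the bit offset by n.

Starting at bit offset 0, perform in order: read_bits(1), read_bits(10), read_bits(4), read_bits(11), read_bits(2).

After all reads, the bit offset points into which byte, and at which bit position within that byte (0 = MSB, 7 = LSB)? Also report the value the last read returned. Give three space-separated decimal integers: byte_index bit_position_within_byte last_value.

Answer: 3 4 3

Derivation:
Read 1: bits[0:1] width=1 -> value=0 (bin 0); offset now 1 = byte 0 bit 1; 39 bits remain
Read 2: bits[1:11] width=10 -> value=252 (bin 0011111100); offset now 11 = byte 1 bit 3; 29 bits remain
Read 3: bits[11:15] width=4 -> value=15 (bin 1111); offset now 15 = byte 1 bit 7; 25 bits remain
Read 4: bits[15:26] width=11 -> value=529 (bin 01000010001); offset now 26 = byte 3 bit 2; 14 bits remain
Read 5: bits[26:28] width=2 -> value=3 (bin 11); offset now 28 = byte 3 bit 4; 12 bits remain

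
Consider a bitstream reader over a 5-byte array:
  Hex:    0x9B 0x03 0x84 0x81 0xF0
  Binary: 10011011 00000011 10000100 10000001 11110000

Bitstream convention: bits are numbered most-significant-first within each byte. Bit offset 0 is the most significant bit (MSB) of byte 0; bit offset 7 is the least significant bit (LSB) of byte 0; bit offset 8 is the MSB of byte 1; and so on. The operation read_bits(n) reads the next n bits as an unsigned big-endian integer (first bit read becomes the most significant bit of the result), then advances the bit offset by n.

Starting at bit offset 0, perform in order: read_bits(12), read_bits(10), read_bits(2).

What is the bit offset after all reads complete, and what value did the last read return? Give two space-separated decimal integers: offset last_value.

Read 1: bits[0:12] width=12 -> value=2480 (bin 100110110000); offset now 12 = byte 1 bit 4; 28 bits remain
Read 2: bits[12:22] width=10 -> value=225 (bin 0011100001); offset now 22 = byte 2 bit 6; 18 bits remain
Read 3: bits[22:24] width=2 -> value=0 (bin 00); offset now 24 = byte 3 bit 0; 16 bits remain

Answer: 24 0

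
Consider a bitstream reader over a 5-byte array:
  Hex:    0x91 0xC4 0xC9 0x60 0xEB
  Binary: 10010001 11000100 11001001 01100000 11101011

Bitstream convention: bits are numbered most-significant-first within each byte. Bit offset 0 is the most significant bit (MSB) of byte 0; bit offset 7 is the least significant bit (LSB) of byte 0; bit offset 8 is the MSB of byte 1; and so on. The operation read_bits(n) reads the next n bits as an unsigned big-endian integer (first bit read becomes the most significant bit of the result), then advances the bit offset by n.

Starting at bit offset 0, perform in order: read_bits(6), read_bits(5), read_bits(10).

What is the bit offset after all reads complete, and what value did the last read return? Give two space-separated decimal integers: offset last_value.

Answer: 21 153

Derivation:
Read 1: bits[0:6] width=6 -> value=36 (bin 100100); offset now 6 = byte 0 bit 6; 34 bits remain
Read 2: bits[6:11] width=5 -> value=14 (bin 01110); offset now 11 = byte 1 bit 3; 29 bits remain
Read 3: bits[11:21] width=10 -> value=153 (bin 0010011001); offset now 21 = byte 2 bit 5; 19 bits remain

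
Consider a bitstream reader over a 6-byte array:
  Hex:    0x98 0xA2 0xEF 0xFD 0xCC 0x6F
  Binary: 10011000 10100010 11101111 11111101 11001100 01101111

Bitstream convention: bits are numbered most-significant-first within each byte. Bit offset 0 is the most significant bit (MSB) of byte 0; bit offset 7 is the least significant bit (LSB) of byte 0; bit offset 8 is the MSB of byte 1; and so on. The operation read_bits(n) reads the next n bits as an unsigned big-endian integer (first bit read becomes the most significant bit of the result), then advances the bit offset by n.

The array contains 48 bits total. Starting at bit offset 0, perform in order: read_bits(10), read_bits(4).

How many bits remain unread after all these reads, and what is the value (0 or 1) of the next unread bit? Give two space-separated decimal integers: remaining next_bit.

Read 1: bits[0:10] width=10 -> value=610 (bin 1001100010); offset now 10 = byte 1 bit 2; 38 bits remain
Read 2: bits[10:14] width=4 -> value=8 (bin 1000); offset now 14 = byte 1 bit 6; 34 bits remain

Answer: 34 1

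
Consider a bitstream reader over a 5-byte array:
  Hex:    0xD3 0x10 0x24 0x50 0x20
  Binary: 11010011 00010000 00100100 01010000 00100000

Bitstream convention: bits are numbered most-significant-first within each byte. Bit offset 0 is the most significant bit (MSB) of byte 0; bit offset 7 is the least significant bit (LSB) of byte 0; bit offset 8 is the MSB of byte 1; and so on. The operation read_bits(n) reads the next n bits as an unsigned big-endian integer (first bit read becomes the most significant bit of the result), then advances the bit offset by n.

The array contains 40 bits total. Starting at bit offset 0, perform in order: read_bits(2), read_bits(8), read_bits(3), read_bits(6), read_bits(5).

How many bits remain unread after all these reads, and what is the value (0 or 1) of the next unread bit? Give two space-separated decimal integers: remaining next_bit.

Read 1: bits[0:2] width=2 -> value=3 (bin 11); offset now 2 = byte 0 bit 2; 38 bits remain
Read 2: bits[2:10] width=8 -> value=76 (bin 01001100); offset now 10 = byte 1 bit 2; 30 bits remain
Read 3: bits[10:13] width=3 -> value=2 (bin 010); offset now 13 = byte 1 bit 5; 27 bits remain
Read 4: bits[13:19] width=6 -> value=1 (bin 000001); offset now 19 = byte 2 bit 3; 21 bits remain
Read 5: bits[19:24] width=5 -> value=4 (bin 00100); offset now 24 = byte 3 bit 0; 16 bits remain

Answer: 16 0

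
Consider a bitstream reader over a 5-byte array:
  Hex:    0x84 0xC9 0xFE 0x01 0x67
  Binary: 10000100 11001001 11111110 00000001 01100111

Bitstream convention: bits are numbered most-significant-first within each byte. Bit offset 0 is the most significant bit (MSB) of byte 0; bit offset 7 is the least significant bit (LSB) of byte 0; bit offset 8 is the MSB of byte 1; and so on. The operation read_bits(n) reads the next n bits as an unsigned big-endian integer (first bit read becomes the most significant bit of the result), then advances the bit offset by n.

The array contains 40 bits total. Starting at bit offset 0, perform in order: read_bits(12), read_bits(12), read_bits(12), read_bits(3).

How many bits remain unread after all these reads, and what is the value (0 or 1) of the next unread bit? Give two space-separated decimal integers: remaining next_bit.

Answer: 1 1

Derivation:
Read 1: bits[0:12] width=12 -> value=2124 (bin 100001001100); offset now 12 = byte 1 bit 4; 28 bits remain
Read 2: bits[12:24] width=12 -> value=2558 (bin 100111111110); offset now 24 = byte 3 bit 0; 16 bits remain
Read 3: bits[24:36] width=12 -> value=22 (bin 000000010110); offset now 36 = byte 4 bit 4; 4 bits remain
Read 4: bits[36:39] width=3 -> value=3 (bin 011); offset now 39 = byte 4 bit 7; 1 bits remain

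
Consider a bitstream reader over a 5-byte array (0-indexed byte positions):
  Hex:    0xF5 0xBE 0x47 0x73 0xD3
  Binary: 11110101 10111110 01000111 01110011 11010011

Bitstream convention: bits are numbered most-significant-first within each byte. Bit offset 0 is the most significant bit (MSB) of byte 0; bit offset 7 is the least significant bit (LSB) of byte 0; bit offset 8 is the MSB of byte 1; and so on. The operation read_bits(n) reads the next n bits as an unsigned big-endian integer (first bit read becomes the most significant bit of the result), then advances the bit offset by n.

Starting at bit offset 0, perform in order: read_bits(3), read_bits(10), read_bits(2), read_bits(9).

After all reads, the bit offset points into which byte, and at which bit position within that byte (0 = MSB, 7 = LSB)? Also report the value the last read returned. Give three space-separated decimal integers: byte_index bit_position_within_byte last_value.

Answer: 3 0 71

Derivation:
Read 1: bits[0:3] width=3 -> value=7 (bin 111); offset now 3 = byte 0 bit 3; 37 bits remain
Read 2: bits[3:13] width=10 -> value=695 (bin 1010110111); offset now 13 = byte 1 bit 5; 27 bits remain
Read 3: bits[13:15] width=2 -> value=3 (bin 11); offset now 15 = byte 1 bit 7; 25 bits remain
Read 4: bits[15:24] width=9 -> value=71 (bin 001000111); offset now 24 = byte 3 bit 0; 16 bits remain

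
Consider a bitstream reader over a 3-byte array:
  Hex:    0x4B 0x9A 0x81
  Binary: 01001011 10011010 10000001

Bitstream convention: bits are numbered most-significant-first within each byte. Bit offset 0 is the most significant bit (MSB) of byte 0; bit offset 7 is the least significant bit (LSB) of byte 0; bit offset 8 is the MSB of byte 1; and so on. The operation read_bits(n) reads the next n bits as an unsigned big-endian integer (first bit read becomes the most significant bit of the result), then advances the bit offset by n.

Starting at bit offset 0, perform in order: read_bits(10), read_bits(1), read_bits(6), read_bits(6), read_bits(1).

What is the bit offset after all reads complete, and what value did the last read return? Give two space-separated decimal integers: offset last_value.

Read 1: bits[0:10] width=10 -> value=302 (bin 0100101110); offset now 10 = byte 1 bit 2; 14 bits remain
Read 2: bits[10:11] width=1 -> value=0 (bin 0); offset now 11 = byte 1 bit 3; 13 bits remain
Read 3: bits[11:17] width=6 -> value=53 (bin 110101); offset now 17 = byte 2 bit 1; 7 bits remain
Read 4: bits[17:23] width=6 -> value=0 (bin 000000); offset now 23 = byte 2 bit 7; 1 bits remain
Read 5: bits[23:24] width=1 -> value=1 (bin 1); offset now 24 = byte 3 bit 0; 0 bits remain

Answer: 24 1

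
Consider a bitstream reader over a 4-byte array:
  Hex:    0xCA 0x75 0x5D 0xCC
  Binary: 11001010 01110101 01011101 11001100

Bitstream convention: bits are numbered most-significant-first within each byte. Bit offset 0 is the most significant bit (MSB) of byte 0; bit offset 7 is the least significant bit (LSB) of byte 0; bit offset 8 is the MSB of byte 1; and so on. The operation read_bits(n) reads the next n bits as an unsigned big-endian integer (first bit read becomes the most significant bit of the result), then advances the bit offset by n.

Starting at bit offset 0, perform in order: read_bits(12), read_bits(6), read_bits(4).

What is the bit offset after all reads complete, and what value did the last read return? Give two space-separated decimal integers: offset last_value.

Read 1: bits[0:12] width=12 -> value=3239 (bin 110010100111); offset now 12 = byte 1 bit 4; 20 bits remain
Read 2: bits[12:18] width=6 -> value=21 (bin 010101); offset now 18 = byte 2 bit 2; 14 bits remain
Read 3: bits[18:22] width=4 -> value=7 (bin 0111); offset now 22 = byte 2 bit 6; 10 bits remain

Answer: 22 7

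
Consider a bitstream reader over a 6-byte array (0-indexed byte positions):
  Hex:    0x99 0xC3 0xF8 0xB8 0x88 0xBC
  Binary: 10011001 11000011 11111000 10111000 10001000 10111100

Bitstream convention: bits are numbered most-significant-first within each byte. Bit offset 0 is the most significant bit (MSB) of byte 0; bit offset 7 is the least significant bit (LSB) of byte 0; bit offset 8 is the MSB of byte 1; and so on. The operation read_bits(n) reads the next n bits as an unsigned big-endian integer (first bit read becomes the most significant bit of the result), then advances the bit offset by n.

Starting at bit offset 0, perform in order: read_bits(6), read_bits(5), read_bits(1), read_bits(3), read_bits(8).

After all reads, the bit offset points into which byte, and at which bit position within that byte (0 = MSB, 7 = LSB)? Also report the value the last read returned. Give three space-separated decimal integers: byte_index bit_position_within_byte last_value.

Answer: 2 7 252

Derivation:
Read 1: bits[0:6] width=6 -> value=38 (bin 100110); offset now 6 = byte 0 bit 6; 42 bits remain
Read 2: bits[6:11] width=5 -> value=14 (bin 01110); offset now 11 = byte 1 bit 3; 37 bits remain
Read 3: bits[11:12] width=1 -> value=0 (bin 0); offset now 12 = byte 1 bit 4; 36 bits remain
Read 4: bits[12:15] width=3 -> value=1 (bin 001); offset now 15 = byte 1 bit 7; 33 bits remain
Read 5: bits[15:23] width=8 -> value=252 (bin 11111100); offset now 23 = byte 2 bit 7; 25 bits remain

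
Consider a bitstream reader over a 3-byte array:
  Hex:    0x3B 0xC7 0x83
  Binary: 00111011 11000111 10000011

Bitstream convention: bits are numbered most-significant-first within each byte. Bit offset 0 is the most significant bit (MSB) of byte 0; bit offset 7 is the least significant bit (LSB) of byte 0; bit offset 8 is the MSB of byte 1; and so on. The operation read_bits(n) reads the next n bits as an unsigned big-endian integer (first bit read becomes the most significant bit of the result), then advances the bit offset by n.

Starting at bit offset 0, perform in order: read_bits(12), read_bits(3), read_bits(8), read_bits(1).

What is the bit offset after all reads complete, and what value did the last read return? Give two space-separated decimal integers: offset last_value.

Answer: 24 1

Derivation:
Read 1: bits[0:12] width=12 -> value=956 (bin 001110111100); offset now 12 = byte 1 bit 4; 12 bits remain
Read 2: bits[12:15] width=3 -> value=3 (bin 011); offset now 15 = byte 1 bit 7; 9 bits remain
Read 3: bits[15:23] width=8 -> value=193 (bin 11000001); offset now 23 = byte 2 bit 7; 1 bits remain
Read 4: bits[23:24] width=1 -> value=1 (bin 1); offset now 24 = byte 3 bit 0; 0 bits remain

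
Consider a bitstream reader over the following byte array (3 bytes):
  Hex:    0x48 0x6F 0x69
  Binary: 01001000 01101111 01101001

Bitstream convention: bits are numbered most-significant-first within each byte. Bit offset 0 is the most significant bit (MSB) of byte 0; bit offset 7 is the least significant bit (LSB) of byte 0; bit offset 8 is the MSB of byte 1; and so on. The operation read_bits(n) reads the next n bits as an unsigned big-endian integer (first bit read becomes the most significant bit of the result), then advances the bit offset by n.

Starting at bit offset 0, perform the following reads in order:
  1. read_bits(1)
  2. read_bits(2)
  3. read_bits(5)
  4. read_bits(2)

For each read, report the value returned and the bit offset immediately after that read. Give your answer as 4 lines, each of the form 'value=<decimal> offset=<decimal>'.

Read 1: bits[0:1] width=1 -> value=0 (bin 0); offset now 1 = byte 0 bit 1; 23 bits remain
Read 2: bits[1:3] width=2 -> value=2 (bin 10); offset now 3 = byte 0 bit 3; 21 bits remain
Read 3: bits[3:8] width=5 -> value=8 (bin 01000); offset now 8 = byte 1 bit 0; 16 bits remain
Read 4: bits[8:10] width=2 -> value=1 (bin 01); offset now 10 = byte 1 bit 2; 14 bits remain

Answer: value=0 offset=1
value=2 offset=3
value=8 offset=8
value=1 offset=10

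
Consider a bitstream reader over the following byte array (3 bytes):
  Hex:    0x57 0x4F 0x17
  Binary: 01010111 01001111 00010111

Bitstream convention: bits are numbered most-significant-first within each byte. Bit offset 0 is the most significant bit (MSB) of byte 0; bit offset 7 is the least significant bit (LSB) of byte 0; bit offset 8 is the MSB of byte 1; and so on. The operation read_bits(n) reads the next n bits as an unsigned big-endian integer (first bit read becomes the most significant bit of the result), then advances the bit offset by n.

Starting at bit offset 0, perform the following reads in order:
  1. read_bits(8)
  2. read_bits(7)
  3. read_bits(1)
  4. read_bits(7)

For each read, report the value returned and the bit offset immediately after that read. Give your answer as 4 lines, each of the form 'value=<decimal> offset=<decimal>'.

Answer: value=87 offset=8
value=39 offset=15
value=1 offset=16
value=11 offset=23

Derivation:
Read 1: bits[0:8] width=8 -> value=87 (bin 01010111); offset now 8 = byte 1 bit 0; 16 bits remain
Read 2: bits[8:15] width=7 -> value=39 (bin 0100111); offset now 15 = byte 1 bit 7; 9 bits remain
Read 3: bits[15:16] width=1 -> value=1 (bin 1); offset now 16 = byte 2 bit 0; 8 bits remain
Read 4: bits[16:23] width=7 -> value=11 (bin 0001011); offset now 23 = byte 2 bit 7; 1 bits remain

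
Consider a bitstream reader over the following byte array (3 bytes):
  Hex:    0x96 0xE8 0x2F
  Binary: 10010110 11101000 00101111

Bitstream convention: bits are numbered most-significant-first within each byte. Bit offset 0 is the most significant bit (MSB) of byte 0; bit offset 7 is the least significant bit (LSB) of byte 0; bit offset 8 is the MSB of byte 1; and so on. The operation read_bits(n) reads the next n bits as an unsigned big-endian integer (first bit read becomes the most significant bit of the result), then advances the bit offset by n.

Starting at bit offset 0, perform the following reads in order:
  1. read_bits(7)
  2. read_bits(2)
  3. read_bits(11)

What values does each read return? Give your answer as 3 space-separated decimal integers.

Answer: 75 1 1666

Derivation:
Read 1: bits[0:7] width=7 -> value=75 (bin 1001011); offset now 7 = byte 0 bit 7; 17 bits remain
Read 2: bits[7:9] width=2 -> value=1 (bin 01); offset now 9 = byte 1 bit 1; 15 bits remain
Read 3: bits[9:20] width=11 -> value=1666 (bin 11010000010); offset now 20 = byte 2 bit 4; 4 bits remain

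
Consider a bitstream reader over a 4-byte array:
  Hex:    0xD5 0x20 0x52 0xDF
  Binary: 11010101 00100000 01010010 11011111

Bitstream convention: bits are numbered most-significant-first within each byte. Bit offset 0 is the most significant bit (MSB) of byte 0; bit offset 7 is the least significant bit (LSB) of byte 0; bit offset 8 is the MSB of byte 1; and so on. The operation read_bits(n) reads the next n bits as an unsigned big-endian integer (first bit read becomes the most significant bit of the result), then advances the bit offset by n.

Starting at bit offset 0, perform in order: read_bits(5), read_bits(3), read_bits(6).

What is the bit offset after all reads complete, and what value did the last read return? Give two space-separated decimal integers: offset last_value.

Read 1: bits[0:5] width=5 -> value=26 (bin 11010); offset now 5 = byte 0 bit 5; 27 bits remain
Read 2: bits[5:8] width=3 -> value=5 (bin 101); offset now 8 = byte 1 bit 0; 24 bits remain
Read 3: bits[8:14] width=6 -> value=8 (bin 001000); offset now 14 = byte 1 bit 6; 18 bits remain

Answer: 14 8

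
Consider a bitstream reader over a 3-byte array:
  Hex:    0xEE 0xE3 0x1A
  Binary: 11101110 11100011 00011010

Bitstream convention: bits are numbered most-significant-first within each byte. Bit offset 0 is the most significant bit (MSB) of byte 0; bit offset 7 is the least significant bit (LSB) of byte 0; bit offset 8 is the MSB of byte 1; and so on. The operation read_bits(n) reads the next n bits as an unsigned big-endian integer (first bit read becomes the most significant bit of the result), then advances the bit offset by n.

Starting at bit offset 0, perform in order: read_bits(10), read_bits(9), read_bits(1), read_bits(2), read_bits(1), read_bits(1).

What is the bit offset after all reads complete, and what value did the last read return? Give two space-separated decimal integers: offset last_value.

Read 1: bits[0:10] width=10 -> value=955 (bin 1110111011); offset now 10 = byte 1 bit 2; 14 bits remain
Read 2: bits[10:19] width=9 -> value=280 (bin 100011000); offset now 19 = byte 2 bit 3; 5 bits remain
Read 3: bits[19:20] width=1 -> value=1 (bin 1); offset now 20 = byte 2 bit 4; 4 bits remain
Read 4: bits[20:22] width=2 -> value=2 (bin 10); offset now 22 = byte 2 bit 6; 2 bits remain
Read 5: bits[22:23] width=1 -> value=1 (bin 1); offset now 23 = byte 2 bit 7; 1 bits remain
Read 6: bits[23:24] width=1 -> value=0 (bin 0); offset now 24 = byte 3 bit 0; 0 bits remain

Answer: 24 0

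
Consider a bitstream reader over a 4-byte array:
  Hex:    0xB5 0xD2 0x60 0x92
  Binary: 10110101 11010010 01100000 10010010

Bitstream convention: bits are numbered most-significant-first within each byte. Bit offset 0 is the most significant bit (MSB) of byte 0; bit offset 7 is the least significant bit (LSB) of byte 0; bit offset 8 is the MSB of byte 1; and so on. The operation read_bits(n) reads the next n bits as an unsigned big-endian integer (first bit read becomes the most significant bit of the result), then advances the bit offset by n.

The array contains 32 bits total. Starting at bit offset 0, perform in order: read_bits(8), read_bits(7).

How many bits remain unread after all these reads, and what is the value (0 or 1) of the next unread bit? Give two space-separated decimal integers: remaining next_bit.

Answer: 17 0

Derivation:
Read 1: bits[0:8] width=8 -> value=181 (bin 10110101); offset now 8 = byte 1 bit 0; 24 bits remain
Read 2: bits[8:15] width=7 -> value=105 (bin 1101001); offset now 15 = byte 1 bit 7; 17 bits remain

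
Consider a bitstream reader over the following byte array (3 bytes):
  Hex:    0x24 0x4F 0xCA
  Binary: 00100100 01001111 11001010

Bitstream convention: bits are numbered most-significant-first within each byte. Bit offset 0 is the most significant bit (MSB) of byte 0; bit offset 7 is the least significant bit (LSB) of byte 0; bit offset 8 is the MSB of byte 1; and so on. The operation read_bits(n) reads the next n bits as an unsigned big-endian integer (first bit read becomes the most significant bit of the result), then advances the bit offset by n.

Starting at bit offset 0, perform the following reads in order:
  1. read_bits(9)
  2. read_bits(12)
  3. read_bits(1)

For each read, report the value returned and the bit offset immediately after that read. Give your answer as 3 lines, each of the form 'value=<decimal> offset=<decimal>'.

Answer: value=72 offset=9
value=2553 offset=21
value=0 offset=22

Derivation:
Read 1: bits[0:9] width=9 -> value=72 (bin 001001000); offset now 9 = byte 1 bit 1; 15 bits remain
Read 2: bits[9:21] width=12 -> value=2553 (bin 100111111001); offset now 21 = byte 2 bit 5; 3 bits remain
Read 3: bits[21:22] width=1 -> value=0 (bin 0); offset now 22 = byte 2 bit 6; 2 bits remain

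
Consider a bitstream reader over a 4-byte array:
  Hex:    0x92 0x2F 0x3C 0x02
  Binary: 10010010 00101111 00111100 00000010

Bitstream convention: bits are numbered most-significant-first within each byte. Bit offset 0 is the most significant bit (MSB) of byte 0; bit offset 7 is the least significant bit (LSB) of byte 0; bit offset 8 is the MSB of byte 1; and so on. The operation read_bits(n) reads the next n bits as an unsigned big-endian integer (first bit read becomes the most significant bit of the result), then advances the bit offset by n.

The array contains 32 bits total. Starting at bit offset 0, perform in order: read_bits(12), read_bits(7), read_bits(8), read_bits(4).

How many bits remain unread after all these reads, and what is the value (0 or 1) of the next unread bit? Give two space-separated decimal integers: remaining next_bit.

Answer: 1 0

Derivation:
Read 1: bits[0:12] width=12 -> value=2338 (bin 100100100010); offset now 12 = byte 1 bit 4; 20 bits remain
Read 2: bits[12:19] width=7 -> value=121 (bin 1111001); offset now 19 = byte 2 bit 3; 13 bits remain
Read 3: bits[19:27] width=8 -> value=224 (bin 11100000); offset now 27 = byte 3 bit 3; 5 bits remain
Read 4: bits[27:31] width=4 -> value=1 (bin 0001); offset now 31 = byte 3 bit 7; 1 bits remain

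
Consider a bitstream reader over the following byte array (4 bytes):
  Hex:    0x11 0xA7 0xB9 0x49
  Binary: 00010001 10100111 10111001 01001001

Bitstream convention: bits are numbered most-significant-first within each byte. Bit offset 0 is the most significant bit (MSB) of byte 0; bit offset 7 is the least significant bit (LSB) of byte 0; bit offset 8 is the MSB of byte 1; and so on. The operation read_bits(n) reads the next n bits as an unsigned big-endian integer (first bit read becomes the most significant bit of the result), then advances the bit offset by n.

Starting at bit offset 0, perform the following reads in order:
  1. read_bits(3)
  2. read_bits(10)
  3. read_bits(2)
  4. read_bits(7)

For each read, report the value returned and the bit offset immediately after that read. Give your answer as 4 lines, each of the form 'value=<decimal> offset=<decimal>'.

Answer: value=0 offset=3
value=564 offset=13
value=3 offset=15
value=110 offset=22

Derivation:
Read 1: bits[0:3] width=3 -> value=0 (bin 000); offset now 3 = byte 0 bit 3; 29 bits remain
Read 2: bits[3:13] width=10 -> value=564 (bin 1000110100); offset now 13 = byte 1 bit 5; 19 bits remain
Read 3: bits[13:15] width=2 -> value=3 (bin 11); offset now 15 = byte 1 bit 7; 17 bits remain
Read 4: bits[15:22] width=7 -> value=110 (bin 1101110); offset now 22 = byte 2 bit 6; 10 bits remain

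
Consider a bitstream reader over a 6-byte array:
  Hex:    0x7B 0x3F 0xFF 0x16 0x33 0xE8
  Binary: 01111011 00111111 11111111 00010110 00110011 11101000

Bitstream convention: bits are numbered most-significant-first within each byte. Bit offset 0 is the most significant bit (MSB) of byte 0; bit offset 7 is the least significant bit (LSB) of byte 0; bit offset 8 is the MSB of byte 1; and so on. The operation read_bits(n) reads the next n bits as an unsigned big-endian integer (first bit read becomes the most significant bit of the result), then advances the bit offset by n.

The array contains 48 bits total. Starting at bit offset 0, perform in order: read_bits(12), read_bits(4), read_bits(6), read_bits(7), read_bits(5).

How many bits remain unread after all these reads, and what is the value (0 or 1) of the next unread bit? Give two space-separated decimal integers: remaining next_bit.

Read 1: bits[0:12] width=12 -> value=1971 (bin 011110110011); offset now 12 = byte 1 bit 4; 36 bits remain
Read 2: bits[12:16] width=4 -> value=15 (bin 1111); offset now 16 = byte 2 bit 0; 32 bits remain
Read 3: bits[16:22] width=6 -> value=63 (bin 111111); offset now 22 = byte 2 bit 6; 26 bits remain
Read 4: bits[22:29] width=7 -> value=98 (bin 1100010); offset now 29 = byte 3 bit 5; 19 bits remain
Read 5: bits[29:34] width=5 -> value=24 (bin 11000); offset now 34 = byte 4 bit 2; 14 bits remain

Answer: 14 1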